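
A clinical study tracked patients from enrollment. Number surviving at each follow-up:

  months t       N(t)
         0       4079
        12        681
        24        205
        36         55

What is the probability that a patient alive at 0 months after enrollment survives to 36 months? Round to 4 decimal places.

The conditional survival probability is N(36)/N(0) = 55/4079 = 0.013484.

0.0135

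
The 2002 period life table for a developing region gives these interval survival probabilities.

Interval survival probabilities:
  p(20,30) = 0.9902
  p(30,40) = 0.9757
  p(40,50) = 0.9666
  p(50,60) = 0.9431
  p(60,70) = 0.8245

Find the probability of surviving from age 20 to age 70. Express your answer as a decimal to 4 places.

0.7262

P(survive 20→70) = 0.9902 × 0.9757 × 0.9666 × 0.9431 × 0.8245.
= 0.726164.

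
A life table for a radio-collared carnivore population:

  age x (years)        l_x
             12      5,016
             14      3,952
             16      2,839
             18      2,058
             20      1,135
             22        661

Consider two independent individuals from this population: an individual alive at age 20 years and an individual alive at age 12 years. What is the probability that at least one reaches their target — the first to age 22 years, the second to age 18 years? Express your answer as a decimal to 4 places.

p₁ = l_22/l_20 = 661/1,135 = 0.582379; p₂ = l_18/l_12 = 2,058/5,016 = 0.410287.
P(at least one) = 1 − (1−p₁)(1−p₂) = 1 − 0.417621 × 0.589713 = 0.753723.

0.7537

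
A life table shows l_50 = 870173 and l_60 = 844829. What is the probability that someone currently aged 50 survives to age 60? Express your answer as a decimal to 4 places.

0.9709

We want 10p50 = l_60/l_50.
The conditional survival probability is l_60/l_50 = 844829/870173 = 0.970875.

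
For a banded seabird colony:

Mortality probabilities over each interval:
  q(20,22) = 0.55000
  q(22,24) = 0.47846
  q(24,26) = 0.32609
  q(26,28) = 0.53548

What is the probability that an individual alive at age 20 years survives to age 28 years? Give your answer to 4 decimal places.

The overall survival probability is (1 − 0.55000) × (1 − 0.47846) × (1 − 0.32609) × (1 − 0.53548).
= 0.45000 × 0.52154 × 0.67391 × 0.46452 = 0.073469.

0.0735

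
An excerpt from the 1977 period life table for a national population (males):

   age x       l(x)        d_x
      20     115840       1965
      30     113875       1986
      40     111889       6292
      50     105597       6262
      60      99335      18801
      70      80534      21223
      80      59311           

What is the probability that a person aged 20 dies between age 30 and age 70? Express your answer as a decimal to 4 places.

This is the probability of reaching 30 but not 70, conditional on being alive at 20: (l(30) − l(70)) / l(20).
= (113875 − 80534) / 115840 = 33341 / 115840 = 0.287819.

0.2878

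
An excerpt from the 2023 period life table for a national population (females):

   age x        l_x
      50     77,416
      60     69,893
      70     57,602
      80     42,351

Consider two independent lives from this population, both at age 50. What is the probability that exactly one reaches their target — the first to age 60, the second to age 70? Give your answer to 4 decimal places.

0.3034

p₁ = l_60/l_50 = 69,893/77,416 = 0.902824; p₂ = l_70/l_50 = 57,602/77,416 = 0.744058.
P(exactly one) = p₁(1−p₂) + (1−p₁)p₂ = 0.231071 + 0.072305 = 0.303375.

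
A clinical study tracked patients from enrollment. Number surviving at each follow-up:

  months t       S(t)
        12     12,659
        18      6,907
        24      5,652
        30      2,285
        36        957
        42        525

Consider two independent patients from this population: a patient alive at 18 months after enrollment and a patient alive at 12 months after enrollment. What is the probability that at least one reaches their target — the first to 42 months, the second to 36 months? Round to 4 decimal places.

0.1459

p₁ = S(42)/S(18) = 525/6,907 = 0.076010; p₂ = S(36)/S(12) = 957/12,659 = 0.075598.
P(at least one) = 1 − (1−p₁)(1−p₂) = 1 − 0.923990 × 0.924402 = 0.145862.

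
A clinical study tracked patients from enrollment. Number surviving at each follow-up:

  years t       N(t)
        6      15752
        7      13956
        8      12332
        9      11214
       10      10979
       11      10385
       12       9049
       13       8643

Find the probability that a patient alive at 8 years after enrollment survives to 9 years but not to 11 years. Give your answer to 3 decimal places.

0.067

This is the probability of reaching 9 but not 11, conditional on being alive at 8: (N(9) − N(11)) / N(8).
= (11214 − 10385) / 12332 = 829 / 12332 = 0.067223.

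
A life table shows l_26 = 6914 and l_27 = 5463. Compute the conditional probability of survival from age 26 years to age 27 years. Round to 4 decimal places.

The conditional survival probability is l_27/l_26 = 5463/6914 = 0.790136.

0.7901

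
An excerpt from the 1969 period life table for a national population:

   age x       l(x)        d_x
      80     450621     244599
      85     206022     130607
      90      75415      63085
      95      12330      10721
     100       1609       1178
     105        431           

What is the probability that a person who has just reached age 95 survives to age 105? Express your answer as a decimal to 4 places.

0.0350

The conditional survival probability is l(105)/l(95) = 431/12330 = 0.034955.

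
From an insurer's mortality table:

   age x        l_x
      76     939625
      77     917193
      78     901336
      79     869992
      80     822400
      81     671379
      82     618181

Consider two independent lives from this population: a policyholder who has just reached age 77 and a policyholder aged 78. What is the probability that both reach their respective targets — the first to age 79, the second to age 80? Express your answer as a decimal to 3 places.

p₁ = l_79/l_77 = 869992/917193 = 0.948538; p₂ = l_80/l_78 = 822400/901336 = 0.912423.
P(both) = p₁ × p₂ = 0.948538 × 0.912423 = 0.865468.

0.865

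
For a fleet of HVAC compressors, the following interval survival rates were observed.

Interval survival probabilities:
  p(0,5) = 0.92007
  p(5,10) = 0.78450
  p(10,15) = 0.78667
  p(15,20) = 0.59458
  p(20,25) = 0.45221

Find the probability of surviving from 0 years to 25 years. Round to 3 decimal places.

0.153

Chaining the interval survival probabilities: 0.92007 × 0.78450 × 0.78667 × 0.59458 × 0.45221.
= 0.152671.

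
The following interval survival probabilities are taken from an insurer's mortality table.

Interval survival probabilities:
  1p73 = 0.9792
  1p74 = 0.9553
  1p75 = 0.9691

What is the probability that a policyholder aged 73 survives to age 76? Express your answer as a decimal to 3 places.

Survival from 73 to 76 is the product of surviving each interval: 0.9792 × 0.9553 × 0.9691.
= 0.906525.

0.907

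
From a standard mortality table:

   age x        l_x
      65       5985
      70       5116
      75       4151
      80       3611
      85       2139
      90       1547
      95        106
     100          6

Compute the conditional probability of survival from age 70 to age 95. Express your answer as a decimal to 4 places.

The conditional survival probability is l_95/l_70 = 106/5116 = 0.020719.

0.0207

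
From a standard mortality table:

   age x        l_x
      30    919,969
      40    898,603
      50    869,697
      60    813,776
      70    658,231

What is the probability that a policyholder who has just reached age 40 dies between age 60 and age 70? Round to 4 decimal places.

0.1731

This is the probability of reaching 60 but not 70, conditional on being alive at 40: (l_60 − l_70) / l_40.
= (813,776 − 658,231) / 898,603 = 155,545 / 898,603 = 0.173096.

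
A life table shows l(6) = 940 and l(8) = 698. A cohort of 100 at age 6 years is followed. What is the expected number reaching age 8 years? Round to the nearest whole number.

The relevant probability is 698/940 = 0.742553.
Expected number = 100 × 0.742553 = 74.

74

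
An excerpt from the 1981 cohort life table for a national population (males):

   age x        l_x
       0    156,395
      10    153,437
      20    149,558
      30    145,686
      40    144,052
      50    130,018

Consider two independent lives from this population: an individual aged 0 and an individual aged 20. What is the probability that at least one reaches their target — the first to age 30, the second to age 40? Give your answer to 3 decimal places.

0.997

p₁ = l_30/l_0 = 145,686/156,395 = 0.931526; p₂ = l_40/l_20 = 144,052/149,558 = 0.963185.
P(at least one) = 1 − (1−p₁)(1−p₂) = 1 − 0.068474 × 0.036815 = 0.997479.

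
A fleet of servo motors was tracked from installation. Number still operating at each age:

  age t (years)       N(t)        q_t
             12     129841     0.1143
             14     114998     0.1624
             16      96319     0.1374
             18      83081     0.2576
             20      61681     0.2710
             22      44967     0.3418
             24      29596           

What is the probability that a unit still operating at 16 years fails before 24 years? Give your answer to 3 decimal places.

0.693

P(fail before 24 | operational at 16) = 1 − N(24)/N(16) = 1 − 29596/96319 = (66723)/96319 = 0.692729.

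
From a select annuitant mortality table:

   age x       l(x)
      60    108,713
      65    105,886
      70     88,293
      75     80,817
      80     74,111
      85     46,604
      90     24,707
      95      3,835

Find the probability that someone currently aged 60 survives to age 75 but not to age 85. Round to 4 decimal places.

This is the probability of reaching 75 but not 85, conditional on being alive at 60: (l(75) − l(85)) / l(60).
= (80,817 − 46,604) / 108,713 = 34,213 / 108,713 = 0.314709.

0.3147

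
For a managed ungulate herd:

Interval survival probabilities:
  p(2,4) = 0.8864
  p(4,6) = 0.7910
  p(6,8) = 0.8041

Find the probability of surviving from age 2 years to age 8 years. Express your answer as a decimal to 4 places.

0.5638

Survival from 2 to 8 is the product of surviving each interval: 0.8864 × 0.7910 × 0.8041.
= 0.563789.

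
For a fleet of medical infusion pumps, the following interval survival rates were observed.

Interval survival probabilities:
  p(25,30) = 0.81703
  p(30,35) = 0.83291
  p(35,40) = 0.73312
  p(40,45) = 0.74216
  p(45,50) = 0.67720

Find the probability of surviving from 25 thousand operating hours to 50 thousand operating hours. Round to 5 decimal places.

0.25074

P(survive 25→50) = 0.81703 × 0.83291 × 0.73312 × 0.74216 × 0.67720.
= 0.250741.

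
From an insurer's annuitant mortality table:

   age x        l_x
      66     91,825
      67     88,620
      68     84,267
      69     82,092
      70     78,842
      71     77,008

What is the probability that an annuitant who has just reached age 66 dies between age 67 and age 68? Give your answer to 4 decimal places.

We want 1|1q66 = (l_67 − l_68)/l_66.
This is the probability of reaching 67 but not 68, conditional on being alive at 66: (l_67 − l_68) / l_66.
= (88,620 − 84,267) / 91,825 = 4,353 / 91,825 = 0.047405.

0.0474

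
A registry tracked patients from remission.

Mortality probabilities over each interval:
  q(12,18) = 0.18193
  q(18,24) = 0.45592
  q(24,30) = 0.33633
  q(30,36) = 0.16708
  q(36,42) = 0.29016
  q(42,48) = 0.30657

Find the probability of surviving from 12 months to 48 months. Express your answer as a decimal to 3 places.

0.121

The overall survival probability is (1 − 0.18193) × (1 − 0.45592) × (1 − 0.33633) × (1 − 0.16708) × (1 − 0.29016) × (1 − 0.30657).
= 0.81807 × 0.54408 × 0.66367 × 0.83292 × 0.70984 × 0.69343 = 0.121108.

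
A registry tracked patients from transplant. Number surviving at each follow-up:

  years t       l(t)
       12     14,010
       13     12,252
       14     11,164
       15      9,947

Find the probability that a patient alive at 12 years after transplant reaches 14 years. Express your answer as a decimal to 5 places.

The conditional survival probability is l(14)/l(12) = 11,164/14,010 = 0.796859.

0.79686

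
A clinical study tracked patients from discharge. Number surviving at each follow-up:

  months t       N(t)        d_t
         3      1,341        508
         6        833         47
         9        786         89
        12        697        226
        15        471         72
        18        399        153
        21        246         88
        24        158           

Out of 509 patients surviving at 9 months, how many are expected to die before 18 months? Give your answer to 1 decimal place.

The relevant probability is 1 − 399/786 = 0.492366.
Expected number = 509 × 0.492366 = 250.6.

250.6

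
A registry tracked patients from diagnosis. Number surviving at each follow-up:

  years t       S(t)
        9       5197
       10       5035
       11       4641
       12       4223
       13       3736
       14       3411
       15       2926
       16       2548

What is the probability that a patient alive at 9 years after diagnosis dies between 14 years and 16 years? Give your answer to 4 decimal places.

0.1661

This is the probability of reaching 14 but not 16, conditional on being alive at 9: (S(14) − S(16)) / S(9).
= (3411 − 2548) / 5197 = 863 / 5197 = 0.166057.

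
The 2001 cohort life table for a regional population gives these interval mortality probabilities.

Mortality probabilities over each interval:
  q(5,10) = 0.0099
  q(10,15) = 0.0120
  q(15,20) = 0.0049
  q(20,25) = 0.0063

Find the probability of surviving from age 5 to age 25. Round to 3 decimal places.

0.967

Survival from 5 to 25 is the product of surviving each interval: (1 − 0.0099) × (1 − 0.0120) × (1 − 0.0049) × (1 − 0.0063).
= 0.9901 × 0.9880 × 0.9951 × 0.9937 = 0.967293.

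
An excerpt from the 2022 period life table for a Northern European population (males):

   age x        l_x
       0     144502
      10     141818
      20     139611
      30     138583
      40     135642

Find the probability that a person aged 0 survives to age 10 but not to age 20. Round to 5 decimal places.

We want 10|10q0 = (l_10 − l_20)/l_0.
This is the probability of reaching 10 but not 20, conditional on being alive at 0: (l_10 − l_20) / l_0.
= (141818 − 139611) / 144502 = 2207 / 144502 = 0.015273.

0.01527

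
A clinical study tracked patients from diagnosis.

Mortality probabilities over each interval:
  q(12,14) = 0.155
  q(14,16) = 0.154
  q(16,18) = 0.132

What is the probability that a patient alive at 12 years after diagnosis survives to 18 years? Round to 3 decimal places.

P(survive 12→18) = (1 − 0.155) × (1 − 0.154) × (1 − 0.132).
= 0.845 × 0.846 × 0.868 = 0.620507.

0.621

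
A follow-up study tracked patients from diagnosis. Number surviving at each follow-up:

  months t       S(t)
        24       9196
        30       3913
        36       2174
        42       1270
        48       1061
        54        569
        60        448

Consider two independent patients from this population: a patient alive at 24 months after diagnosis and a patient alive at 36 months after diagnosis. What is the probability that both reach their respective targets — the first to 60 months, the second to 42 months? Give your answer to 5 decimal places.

p₁ = S(60)/S(24) = 448/9196 = 0.048717; p₂ = S(42)/S(36) = 1270/2174 = 0.584177.
P(both) = p₁ × p₂ = 0.048717 × 0.584177 = 0.028459.

0.02846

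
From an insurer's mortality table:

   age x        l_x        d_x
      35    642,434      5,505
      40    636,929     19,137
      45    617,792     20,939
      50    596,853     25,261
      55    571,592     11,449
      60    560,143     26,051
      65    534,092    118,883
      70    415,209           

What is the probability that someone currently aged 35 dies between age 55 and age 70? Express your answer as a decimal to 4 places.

0.2434

This is the probability of reaching 55 but not 70, conditional on being alive at 35: (l_55 − l_70) / l_35.
= (571,592 − 415,209) / 642,434 = 156,383 / 642,434 = 0.243423.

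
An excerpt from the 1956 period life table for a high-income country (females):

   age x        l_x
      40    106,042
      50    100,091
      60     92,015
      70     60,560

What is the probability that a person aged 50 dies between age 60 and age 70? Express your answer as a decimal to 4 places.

We want 10|10q50 = (l_60 − l_70)/l_50.
This is the probability of reaching 60 but not 70, conditional on being alive at 50: (l_60 − l_70) / l_50.
= (92,015 − 60,560) / 100,091 = 31,455 / 100,091 = 0.314264.

0.3143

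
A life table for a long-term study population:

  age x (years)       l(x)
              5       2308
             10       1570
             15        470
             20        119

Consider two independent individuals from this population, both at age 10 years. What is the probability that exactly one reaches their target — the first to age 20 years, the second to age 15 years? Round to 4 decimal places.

0.3298

p₁ = l(20)/l(10) = 119/1570 = 0.075796; p₂ = l(15)/l(10) = 470/1570 = 0.299363.
P(exactly one) = p₁(1−p₂) + (1−p₁)p₂ = 0.053105 + 0.276672 = 0.329778.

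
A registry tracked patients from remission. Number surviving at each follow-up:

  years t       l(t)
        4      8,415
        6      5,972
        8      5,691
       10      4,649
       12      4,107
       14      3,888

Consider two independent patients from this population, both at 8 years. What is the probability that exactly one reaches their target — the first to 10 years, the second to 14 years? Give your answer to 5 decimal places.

p₁ = l(10)/l(8) = 4,649/5,691 = 0.816904; p₂ = l(14)/l(8) = 3,888/5,691 = 0.683184.
P(exactly one) = p₁(1−p₂) + (1−p₁)p₂ = 0.258808 + 0.125088 = 0.383897.

0.38390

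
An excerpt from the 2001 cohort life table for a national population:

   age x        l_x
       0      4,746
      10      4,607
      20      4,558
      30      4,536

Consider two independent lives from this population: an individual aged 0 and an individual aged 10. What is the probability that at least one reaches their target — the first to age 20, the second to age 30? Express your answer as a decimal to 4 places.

0.9994

p₁ = l_20/l_0 = 4,558/4,746 = 0.960388; p₂ = l_30/l_10 = 4,536/4,607 = 0.984589.
P(at least one) = 1 − (1−p₁)(1−p₂) = 1 − 0.039612 × 0.015411 = 0.999390.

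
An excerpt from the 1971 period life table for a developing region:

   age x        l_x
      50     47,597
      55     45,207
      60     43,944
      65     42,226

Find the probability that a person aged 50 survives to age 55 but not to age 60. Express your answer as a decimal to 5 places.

0.02654

We want 5|5q50 = (l_55 − l_60)/l_50.
This is the probability of reaching 55 but not 60, conditional on being alive at 50: (l_55 − l_60) / l_50.
= (45,207 − 43,944) / 47,597 = 1,263 / 47,597 = 0.026535.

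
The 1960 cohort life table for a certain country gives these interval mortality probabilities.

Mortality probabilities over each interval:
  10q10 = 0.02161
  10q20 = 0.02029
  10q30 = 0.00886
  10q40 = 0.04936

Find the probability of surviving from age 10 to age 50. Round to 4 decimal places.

0.9032

Survival from 10 to 50 is the product of surviving each interval: (1 − 0.02161) × (1 − 0.02029) × (1 − 0.00886) × (1 − 0.04936).
= 0.97839 × 0.97971 × 0.99114 × 0.95064 = 0.903152.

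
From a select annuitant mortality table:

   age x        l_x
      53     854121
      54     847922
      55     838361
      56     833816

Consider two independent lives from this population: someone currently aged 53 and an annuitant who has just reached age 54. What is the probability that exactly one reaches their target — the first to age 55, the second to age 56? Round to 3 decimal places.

p₁ = l_55/l_53 = 838361/854121 = 0.981548; p₂ = l_56/l_54 = 833816/847922 = 0.983364.
P(exactly one) = p₁(1−p₂) + (1−p₁)p₂ = 0.016329 + 0.018145 = 0.034474.

0.034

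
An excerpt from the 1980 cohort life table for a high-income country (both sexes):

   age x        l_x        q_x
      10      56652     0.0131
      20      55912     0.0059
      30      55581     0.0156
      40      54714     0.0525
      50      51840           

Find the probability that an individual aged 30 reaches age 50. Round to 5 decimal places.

0.93269

We want 20p30 = l_50/l_30.
The conditional survival probability is l_50/l_30 = 51840/55581 = 0.932693.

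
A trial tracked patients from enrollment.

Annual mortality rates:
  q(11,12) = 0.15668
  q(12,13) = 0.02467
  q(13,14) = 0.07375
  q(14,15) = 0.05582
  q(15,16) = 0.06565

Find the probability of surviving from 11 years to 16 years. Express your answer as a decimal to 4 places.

0.6721

Survival from 11 to 16 is the product of surviving each interval: (1 − 0.15668) × (1 − 0.02467) × (1 − 0.07375) × (1 − 0.05582) × (1 − 0.06565).
= 0.84332 × 0.97533 × 0.92625 × 0.94418 × 0.93435 = 0.672104.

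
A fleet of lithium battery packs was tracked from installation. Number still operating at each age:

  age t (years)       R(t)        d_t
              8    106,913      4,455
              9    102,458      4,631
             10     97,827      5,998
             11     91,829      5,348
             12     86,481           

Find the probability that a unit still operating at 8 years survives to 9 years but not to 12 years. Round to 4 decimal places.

0.1494

This is the probability of reaching 9 but not 12, conditional on being operational at 8: (R(9) − R(12)) / R(8).
= (102,458 − 86,481) / 106,913 = 15,977 / 106,913 = 0.149439.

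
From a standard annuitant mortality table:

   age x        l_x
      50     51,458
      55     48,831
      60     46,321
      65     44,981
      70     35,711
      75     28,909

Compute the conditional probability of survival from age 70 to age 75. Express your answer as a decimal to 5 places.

We want 5p70 = l_75/l_70.
The conditional survival probability is l_75/l_70 = 28,909/35,711 = 0.809526.

0.80953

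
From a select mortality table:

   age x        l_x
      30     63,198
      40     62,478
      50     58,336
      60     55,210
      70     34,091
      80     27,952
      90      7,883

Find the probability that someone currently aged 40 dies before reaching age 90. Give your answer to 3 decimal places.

0.874

P(die before 90 | alive at 40) = 1 − l_90/l_40 = 1 − 7,883/62,478 = (54,595)/62,478 = 0.873828.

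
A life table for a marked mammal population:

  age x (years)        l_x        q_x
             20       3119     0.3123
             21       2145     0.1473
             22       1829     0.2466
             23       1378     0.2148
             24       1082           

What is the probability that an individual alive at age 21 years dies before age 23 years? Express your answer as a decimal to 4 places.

0.3576

P(die before 23 | alive at 21) = 1 − l_23/l_21 = 1 − 1378/2145 = (767)/2145 = 0.357576.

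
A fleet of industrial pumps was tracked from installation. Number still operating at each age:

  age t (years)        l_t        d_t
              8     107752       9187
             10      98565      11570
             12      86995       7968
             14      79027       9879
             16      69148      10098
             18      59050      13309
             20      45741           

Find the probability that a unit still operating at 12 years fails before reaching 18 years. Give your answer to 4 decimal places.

P(fail before 18 | operational at 12) = 1 − l_18/l_12 = 1 − 59050/86995 = (27945)/86995 = 0.321225.

0.3212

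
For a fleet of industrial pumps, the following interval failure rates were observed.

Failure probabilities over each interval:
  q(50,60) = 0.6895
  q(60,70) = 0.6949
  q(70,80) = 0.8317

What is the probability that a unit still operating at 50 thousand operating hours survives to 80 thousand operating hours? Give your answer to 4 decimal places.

P(survive 50→80) = (1 − 0.6895) × (1 − 0.6949) × (1 − 0.8317).
= 0.3105 × 0.3051 × 0.1683 = 0.015944.

0.0159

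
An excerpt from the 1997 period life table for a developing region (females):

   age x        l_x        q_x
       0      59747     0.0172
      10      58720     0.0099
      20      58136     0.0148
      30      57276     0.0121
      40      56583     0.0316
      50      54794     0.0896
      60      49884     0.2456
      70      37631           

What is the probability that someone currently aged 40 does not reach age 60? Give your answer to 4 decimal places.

0.1184

P(die before 60 | alive at 40) = 1 − l_60/l_40 = 1 − 49884/56583 = (6699)/56583 = 0.118392.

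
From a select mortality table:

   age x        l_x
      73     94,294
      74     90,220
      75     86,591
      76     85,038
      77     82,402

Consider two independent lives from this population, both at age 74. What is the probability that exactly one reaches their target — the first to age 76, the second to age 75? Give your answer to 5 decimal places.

p₁ = l_76/l_74 = 85,038/90,220 = 0.942563; p₂ = l_75/l_74 = 86,591/90,220 = 0.959776.
P(exactly one) = p₁(1−p₂) + (1−p₁)p₂ = 0.037914 + 0.055127 = 0.093040.

0.09304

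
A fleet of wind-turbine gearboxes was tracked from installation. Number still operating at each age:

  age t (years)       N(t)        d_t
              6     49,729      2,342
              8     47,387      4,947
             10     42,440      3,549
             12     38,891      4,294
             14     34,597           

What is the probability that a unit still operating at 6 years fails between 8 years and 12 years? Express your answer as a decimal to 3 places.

This is the probability of reaching 8 but not 12, conditional on being operational at 6: (N(8) − N(12)) / N(6).
= (47,387 − 38,891) / 49,729 = 8,496 / 49,729 = 0.170846.

0.171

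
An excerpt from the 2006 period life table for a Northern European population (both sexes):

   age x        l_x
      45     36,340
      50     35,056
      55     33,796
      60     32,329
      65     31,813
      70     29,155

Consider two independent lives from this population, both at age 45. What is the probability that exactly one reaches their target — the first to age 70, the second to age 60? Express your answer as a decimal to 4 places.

p₁ = l_70/l_45 = 29,155/36,340 = 0.802284; p₂ = l_60/l_45 = 32,329/36,340 = 0.889626.
P(exactly one) = p₁(1−p₂) + (1−p₁)p₂ = 0.088551 + 0.175893 = 0.264445.

0.2644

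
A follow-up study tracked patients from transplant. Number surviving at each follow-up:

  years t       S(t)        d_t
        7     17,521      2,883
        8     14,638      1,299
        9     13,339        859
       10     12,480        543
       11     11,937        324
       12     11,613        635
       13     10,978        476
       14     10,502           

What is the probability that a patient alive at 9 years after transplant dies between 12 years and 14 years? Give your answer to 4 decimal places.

0.0833

This is the probability of reaching 12 but not 14, conditional on being alive at 9: (S(12) − S(14)) / S(9).
= (11,613 − 10,502) / 13,339 = 1,111 / 13,339 = 0.083290.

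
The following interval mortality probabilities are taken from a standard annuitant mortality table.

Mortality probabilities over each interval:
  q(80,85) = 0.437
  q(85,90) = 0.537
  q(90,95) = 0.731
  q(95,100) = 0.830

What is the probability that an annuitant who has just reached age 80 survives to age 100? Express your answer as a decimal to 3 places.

Survival from 80 to 100 is the product of surviving each interval: (1 − 0.437) × (1 − 0.537) × (1 − 0.731) × (1 − 0.830).
= 0.563 × 0.463 × 0.269 × 0.170 = 0.011920.

0.012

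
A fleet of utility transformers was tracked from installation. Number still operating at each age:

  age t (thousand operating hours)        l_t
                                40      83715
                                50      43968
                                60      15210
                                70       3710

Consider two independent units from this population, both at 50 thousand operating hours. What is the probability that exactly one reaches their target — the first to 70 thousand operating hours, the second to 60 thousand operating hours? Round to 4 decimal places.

p₁ = l_70/l_50 = 3710/43968 = 0.084380; p₂ = l_60/l_50 = 15210/43968 = 0.345933.
P(exactly one) = p₁(1−p₂) + (1−p₁)p₂ = 0.055190 + 0.316743 = 0.371933.

0.3719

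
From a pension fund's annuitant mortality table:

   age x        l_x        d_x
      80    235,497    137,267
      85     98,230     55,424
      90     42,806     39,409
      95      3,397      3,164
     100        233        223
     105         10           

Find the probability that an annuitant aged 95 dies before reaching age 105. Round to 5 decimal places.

P(die before 105 | alive at 95) = 1 − l_105/l_95 = 1 − 10/3,397 = (3,387)/3,397 = 0.997056.

0.99706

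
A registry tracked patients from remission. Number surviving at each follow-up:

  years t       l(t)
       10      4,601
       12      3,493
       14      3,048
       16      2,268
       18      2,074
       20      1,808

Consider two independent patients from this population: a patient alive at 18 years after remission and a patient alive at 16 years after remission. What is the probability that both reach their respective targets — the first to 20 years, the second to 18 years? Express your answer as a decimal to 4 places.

0.7972

p₁ = l(20)/l(18) = 1,808/2,074 = 0.871745; p₂ = l(18)/l(16) = 2,074/2,268 = 0.914462.
P(both) = p₁ × p₂ = 0.871745 × 0.914462 = 0.797178.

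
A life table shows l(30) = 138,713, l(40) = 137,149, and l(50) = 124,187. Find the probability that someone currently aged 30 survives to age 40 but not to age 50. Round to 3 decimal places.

0.093

This is the probability of reaching 40 but not 50, conditional on being alive at 30: (l(40) − l(50)) / l(30).
= (137,149 − 124,187) / 138,713 = 12,962 / 138,713 = 0.093445.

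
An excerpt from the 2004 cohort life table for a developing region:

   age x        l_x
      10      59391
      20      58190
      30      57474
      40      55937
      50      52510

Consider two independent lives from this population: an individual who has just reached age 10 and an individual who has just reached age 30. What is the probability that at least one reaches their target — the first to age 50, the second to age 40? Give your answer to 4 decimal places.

p₁ = l_50/l_10 = 52510/59391 = 0.884141; p₂ = l_40/l_30 = 55937/57474 = 0.973257.
P(at least one) = 1 − (1−p₁)(1−p₂) = 1 − 0.115859 × 0.026743 = 0.996902.

0.9969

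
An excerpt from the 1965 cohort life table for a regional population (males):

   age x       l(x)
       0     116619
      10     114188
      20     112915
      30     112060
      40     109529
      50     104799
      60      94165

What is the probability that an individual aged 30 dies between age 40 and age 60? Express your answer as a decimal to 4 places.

This is the probability of reaching 40 but not 60, conditional on being alive at 30: (l(40) − l(60)) / l(30).
= (109529 − 94165) / 112060 = 15364 / 112060 = 0.137105.

0.1371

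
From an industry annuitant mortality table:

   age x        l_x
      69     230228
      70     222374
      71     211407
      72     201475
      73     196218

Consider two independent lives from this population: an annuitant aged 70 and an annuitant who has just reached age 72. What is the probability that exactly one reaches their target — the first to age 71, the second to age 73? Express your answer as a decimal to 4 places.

p₁ = l_71/l_70 = 211407/222374 = 0.950682; p₂ = l_73/l_72 = 196218/201475 = 0.973907.
P(exactly one) = p₁(1−p₂) + (1−p₁)p₂ = 0.024806 + 0.048031 = 0.072837.

0.0728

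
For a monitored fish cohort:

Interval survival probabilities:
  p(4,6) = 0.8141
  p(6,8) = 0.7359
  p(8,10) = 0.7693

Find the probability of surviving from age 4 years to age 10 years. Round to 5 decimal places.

Survival from 4 to 10 is the product of surviving each interval: 0.8141 × 0.7359 × 0.7693.
= 0.460885.

0.46088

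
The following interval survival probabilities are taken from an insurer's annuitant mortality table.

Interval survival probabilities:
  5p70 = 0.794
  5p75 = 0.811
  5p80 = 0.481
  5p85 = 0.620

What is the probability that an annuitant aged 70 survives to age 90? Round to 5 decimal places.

0.19203

20p70 = 0.794 × 0.811 × 0.481 × 0.620.
= 0.192034.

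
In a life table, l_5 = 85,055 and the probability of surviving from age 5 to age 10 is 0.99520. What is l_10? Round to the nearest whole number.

84647

l_10 = l_5 × p = 85,055 × 0.99520 = 84647.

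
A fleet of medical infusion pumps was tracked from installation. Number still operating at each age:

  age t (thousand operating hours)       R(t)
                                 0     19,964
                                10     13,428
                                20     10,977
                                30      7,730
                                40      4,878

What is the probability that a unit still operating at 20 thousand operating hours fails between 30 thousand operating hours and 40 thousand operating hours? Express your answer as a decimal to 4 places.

This is the probability of reaching 30 but not 40, conditional on being operational at 20: (R(30) − R(40)) / R(20).
= (7,730 − 4,878) / 10,977 = 2,852 / 10,977 = 0.259816.

0.2598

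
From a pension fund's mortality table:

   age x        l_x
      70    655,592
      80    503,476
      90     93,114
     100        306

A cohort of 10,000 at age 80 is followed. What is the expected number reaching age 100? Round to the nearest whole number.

6

The relevant probability is 306/503,476 = 0.000608.
Expected number = 10,000 × 0.000608 = 6.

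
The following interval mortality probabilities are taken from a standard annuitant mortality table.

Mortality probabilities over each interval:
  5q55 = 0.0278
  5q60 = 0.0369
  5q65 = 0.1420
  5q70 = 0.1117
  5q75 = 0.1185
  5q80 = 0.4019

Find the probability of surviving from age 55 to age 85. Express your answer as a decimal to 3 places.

Survival from 55 to 85 is the product of surviving each interval: (1 − 0.0278) × (1 − 0.0369) × (1 − 0.1420) × (1 − 0.1117) × (1 − 0.1185) × (1 − 0.4019).
= 0.9722 × 0.9631 × 0.8580 × 0.8883 × 0.8815 × 0.5981 = 0.376244.

0.376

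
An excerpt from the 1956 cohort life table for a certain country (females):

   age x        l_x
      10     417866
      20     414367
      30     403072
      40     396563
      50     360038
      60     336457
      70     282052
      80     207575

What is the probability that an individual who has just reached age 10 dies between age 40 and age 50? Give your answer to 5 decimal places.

0.08741

We want 30|10q10 = (l_40 − l_50)/l_10.
This is the probability of reaching 40 but not 50, conditional on being alive at 10: (l_40 − l_50) / l_10.
= (396563 − 360038) / 417866 = 36525 / 417866 = 0.087408.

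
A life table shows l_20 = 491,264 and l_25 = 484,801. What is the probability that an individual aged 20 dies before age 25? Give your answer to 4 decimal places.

0.0132

P(die before 25 | alive at 20) = 1 − l_25/l_20 = 1 − 484,801/491,264 = (6,463)/491,264 = 0.013156.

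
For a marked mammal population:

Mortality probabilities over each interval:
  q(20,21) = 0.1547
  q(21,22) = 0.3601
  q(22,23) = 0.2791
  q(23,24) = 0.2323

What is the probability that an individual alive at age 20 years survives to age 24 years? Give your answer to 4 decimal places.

Chaining the interval survival probabilities: (1 − 0.1547) × (1 − 0.3601) × (1 − 0.2791) × (1 − 0.2323).
= 0.8453 × 0.6399 × 0.7209 × 0.7677 = 0.299357.

0.2994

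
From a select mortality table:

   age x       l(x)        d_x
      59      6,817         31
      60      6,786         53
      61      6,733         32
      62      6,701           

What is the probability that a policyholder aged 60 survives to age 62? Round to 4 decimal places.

0.9875

The conditional survival probability is l(62)/l(60) = 6,701/6,786 = 0.987474.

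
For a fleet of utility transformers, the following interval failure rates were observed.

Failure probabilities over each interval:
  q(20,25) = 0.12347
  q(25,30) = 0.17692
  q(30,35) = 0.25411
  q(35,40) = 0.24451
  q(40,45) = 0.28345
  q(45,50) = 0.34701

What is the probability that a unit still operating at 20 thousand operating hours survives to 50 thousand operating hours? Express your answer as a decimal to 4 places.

0.1902

Survival from 20 to 50 is the product of surviving each interval: (1 − 0.12347) × (1 − 0.17692) × (1 − 0.25411) × (1 − 0.24451) × (1 − 0.28345) × (1 − 0.34701).
= 0.87653 × 0.82308 × 0.74589 × 0.75549 × 0.71655 × 0.65299 = 0.190224.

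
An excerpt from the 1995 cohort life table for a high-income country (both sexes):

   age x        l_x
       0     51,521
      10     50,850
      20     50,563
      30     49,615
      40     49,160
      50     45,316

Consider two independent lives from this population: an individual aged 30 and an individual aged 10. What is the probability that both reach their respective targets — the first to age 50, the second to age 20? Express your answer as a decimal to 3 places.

0.908

p₁ = l_50/l_30 = 45,316/49,615 = 0.913353; p₂ = l_20/l_10 = 50,563/50,850 = 0.994356.
P(both) = p₁ × p₂ = 0.913353 × 0.994356 = 0.908198.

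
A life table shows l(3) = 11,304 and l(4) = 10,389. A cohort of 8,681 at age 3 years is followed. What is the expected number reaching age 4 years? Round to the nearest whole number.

7978

The relevant probability is 10,389/11,304 = 0.919055.
Expected number = 8,681 × 0.919055 = 7978.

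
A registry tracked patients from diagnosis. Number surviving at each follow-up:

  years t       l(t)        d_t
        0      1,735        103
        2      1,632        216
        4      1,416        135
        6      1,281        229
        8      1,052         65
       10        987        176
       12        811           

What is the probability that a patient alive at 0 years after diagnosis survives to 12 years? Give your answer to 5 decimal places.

The conditional survival probability is l(12)/l(0) = 811/1,735 = 0.467435.

0.46744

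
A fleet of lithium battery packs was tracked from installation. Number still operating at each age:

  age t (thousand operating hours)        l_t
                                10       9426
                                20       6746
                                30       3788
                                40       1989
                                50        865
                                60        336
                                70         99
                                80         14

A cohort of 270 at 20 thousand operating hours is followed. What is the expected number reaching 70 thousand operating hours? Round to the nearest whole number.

4

The relevant probability is 99/6746 = 0.014675.
Expected number = 270 × 0.014675 = 4.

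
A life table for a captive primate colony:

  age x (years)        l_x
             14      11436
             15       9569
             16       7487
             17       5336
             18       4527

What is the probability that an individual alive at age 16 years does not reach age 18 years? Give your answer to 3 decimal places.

0.395

P(die before 18 | alive at 16) = 1 − l_18/l_16 = 1 − 4527/7487 = (2960)/7487 = 0.395352.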